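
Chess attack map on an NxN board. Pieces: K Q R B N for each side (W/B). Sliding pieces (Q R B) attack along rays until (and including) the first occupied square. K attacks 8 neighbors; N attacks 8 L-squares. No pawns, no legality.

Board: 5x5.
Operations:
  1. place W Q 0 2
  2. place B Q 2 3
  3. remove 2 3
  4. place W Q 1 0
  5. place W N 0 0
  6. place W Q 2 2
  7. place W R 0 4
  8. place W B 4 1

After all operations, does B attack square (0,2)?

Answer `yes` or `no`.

Op 1: place WQ@(0,2)
Op 2: place BQ@(2,3)
Op 3: remove (2,3)
Op 4: place WQ@(1,0)
Op 5: place WN@(0,0)
Op 6: place WQ@(2,2)
Op 7: place WR@(0,4)
Op 8: place WB@(4,1)
Per-piece attacks for B:
B attacks (0,2): no

Answer: no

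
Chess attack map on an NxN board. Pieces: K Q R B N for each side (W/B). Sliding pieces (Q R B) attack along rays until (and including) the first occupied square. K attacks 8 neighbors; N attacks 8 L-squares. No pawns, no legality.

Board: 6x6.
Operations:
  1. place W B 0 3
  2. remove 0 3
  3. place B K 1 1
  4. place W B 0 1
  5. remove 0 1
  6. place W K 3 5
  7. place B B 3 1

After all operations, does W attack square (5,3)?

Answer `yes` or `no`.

Op 1: place WB@(0,3)
Op 2: remove (0,3)
Op 3: place BK@(1,1)
Op 4: place WB@(0,1)
Op 5: remove (0,1)
Op 6: place WK@(3,5)
Op 7: place BB@(3,1)
Per-piece attacks for W:
  WK@(3,5): attacks (3,4) (4,5) (2,5) (4,4) (2,4)
W attacks (5,3): no

Answer: no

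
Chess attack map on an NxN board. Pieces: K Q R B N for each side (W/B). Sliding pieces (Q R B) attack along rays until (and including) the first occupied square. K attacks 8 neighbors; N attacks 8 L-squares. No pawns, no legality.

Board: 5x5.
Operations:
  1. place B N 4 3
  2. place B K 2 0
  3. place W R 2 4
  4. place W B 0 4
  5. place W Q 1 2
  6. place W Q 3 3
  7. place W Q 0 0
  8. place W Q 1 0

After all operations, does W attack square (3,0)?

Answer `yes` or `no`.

Op 1: place BN@(4,3)
Op 2: place BK@(2,0)
Op 3: place WR@(2,4)
Op 4: place WB@(0,4)
Op 5: place WQ@(1,2)
Op 6: place WQ@(3,3)
Op 7: place WQ@(0,0)
Op 8: place WQ@(1,0)
Per-piece attacks for W:
  WQ@(0,0): attacks (0,1) (0,2) (0,3) (0,4) (1,0) (1,1) (2,2) (3,3) [ray(0,1) blocked at (0,4); ray(1,0) blocked at (1,0); ray(1,1) blocked at (3,3)]
  WB@(0,4): attacks (1,3) (2,2) (3,1) (4,0)
  WQ@(1,0): attacks (1,1) (1,2) (2,0) (0,0) (2,1) (3,2) (4,3) (0,1) [ray(0,1) blocked at (1,2); ray(1,0) blocked at (2,0); ray(-1,0) blocked at (0,0); ray(1,1) blocked at (4,3)]
  WQ@(1,2): attacks (1,3) (1,4) (1,1) (1,0) (2,2) (3,2) (4,2) (0,2) (2,3) (3,4) (2,1) (3,0) (0,3) (0,1) [ray(0,-1) blocked at (1,0)]
  WR@(2,4): attacks (2,3) (2,2) (2,1) (2,0) (3,4) (4,4) (1,4) (0,4) [ray(0,-1) blocked at (2,0); ray(-1,0) blocked at (0,4)]
  WQ@(3,3): attacks (3,4) (3,2) (3,1) (3,0) (4,3) (2,3) (1,3) (0,3) (4,4) (4,2) (2,4) (2,2) (1,1) (0,0) [ray(1,0) blocked at (4,3); ray(-1,1) blocked at (2,4); ray(-1,-1) blocked at (0,0)]
W attacks (3,0): yes

Answer: yes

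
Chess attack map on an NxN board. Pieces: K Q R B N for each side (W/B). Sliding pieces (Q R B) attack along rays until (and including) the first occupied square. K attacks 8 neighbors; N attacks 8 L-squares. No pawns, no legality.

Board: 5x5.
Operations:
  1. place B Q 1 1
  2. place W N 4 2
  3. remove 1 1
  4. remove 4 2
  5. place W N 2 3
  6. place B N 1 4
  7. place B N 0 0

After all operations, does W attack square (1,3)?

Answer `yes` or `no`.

Answer: no

Derivation:
Op 1: place BQ@(1,1)
Op 2: place WN@(4,2)
Op 3: remove (1,1)
Op 4: remove (4,2)
Op 5: place WN@(2,3)
Op 6: place BN@(1,4)
Op 7: place BN@(0,0)
Per-piece attacks for W:
  WN@(2,3): attacks (4,4) (0,4) (3,1) (4,2) (1,1) (0,2)
W attacks (1,3): no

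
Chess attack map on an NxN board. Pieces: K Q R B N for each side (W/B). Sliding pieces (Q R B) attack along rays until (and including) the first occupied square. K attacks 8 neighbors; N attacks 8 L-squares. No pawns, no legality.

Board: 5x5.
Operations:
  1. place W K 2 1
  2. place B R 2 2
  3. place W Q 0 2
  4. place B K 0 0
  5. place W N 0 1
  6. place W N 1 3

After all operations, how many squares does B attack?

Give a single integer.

Op 1: place WK@(2,1)
Op 2: place BR@(2,2)
Op 3: place WQ@(0,2)
Op 4: place BK@(0,0)
Op 5: place WN@(0,1)
Op 6: place WN@(1,3)
Per-piece attacks for B:
  BK@(0,0): attacks (0,1) (1,0) (1,1)
  BR@(2,2): attacks (2,3) (2,4) (2,1) (3,2) (4,2) (1,2) (0,2) [ray(0,-1) blocked at (2,1); ray(-1,0) blocked at (0,2)]
Union (10 distinct): (0,1) (0,2) (1,0) (1,1) (1,2) (2,1) (2,3) (2,4) (3,2) (4,2)

Answer: 10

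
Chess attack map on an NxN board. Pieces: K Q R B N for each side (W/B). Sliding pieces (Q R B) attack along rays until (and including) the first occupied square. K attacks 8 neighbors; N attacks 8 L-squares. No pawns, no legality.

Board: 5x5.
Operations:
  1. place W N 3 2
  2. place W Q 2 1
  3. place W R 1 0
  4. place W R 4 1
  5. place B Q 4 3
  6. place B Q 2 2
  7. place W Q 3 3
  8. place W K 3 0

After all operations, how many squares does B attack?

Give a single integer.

Op 1: place WN@(3,2)
Op 2: place WQ@(2,1)
Op 3: place WR@(1,0)
Op 4: place WR@(4,1)
Op 5: place BQ@(4,3)
Op 6: place BQ@(2,2)
Op 7: place WQ@(3,3)
Op 8: place WK@(3,0)
Per-piece attacks for B:
  BQ@(2,2): attacks (2,3) (2,4) (2,1) (3,2) (1,2) (0,2) (3,3) (3,1) (4,0) (1,3) (0,4) (1,1) (0,0) [ray(0,-1) blocked at (2,1); ray(1,0) blocked at (3,2); ray(1,1) blocked at (3,3)]
  BQ@(4,3): attacks (4,4) (4,2) (4,1) (3,3) (3,4) (3,2) [ray(0,-1) blocked at (4,1); ray(-1,0) blocked at (3,3); ray(-1,-1) blocked at (3,2)]
Union (17 distinct): (0,0) (0,2) (0,4) (1,1) (1,2) (1,3) (2,1) (2,3) (2,4) (3,1) (3,2) (3,3) (3,4) (4,0) (4,1) (4,2) (4,4)

Answer: 17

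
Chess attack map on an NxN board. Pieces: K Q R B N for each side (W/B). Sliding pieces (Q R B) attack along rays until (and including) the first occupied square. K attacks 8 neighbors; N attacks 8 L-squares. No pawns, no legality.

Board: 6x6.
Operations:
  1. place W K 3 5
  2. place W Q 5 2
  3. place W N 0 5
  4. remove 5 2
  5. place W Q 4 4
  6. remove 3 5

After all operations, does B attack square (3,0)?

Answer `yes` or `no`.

Answer: no

Derivation:
Op 1: place WK@(3,5)
Op 2: place WQ@(5,2)
Op 3: place WN@(0,5)
Op 4: remove (5,2)
Op 5: place WQ@(4,4)
Op 6: remove (3,5)
Per-piece attacks for B:
B attacks (3,0): no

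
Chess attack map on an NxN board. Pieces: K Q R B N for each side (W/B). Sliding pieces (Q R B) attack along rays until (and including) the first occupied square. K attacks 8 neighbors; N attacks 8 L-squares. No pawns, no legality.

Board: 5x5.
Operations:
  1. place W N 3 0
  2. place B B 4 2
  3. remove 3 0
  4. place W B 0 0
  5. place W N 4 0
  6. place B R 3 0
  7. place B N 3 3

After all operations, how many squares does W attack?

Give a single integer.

Op 1: place WN@(3,0)
Op 2: place BB@(4,2)
Op 3: remove (3,0)
Op 4: place WB@(0,0)
Op 5: place WN@(4,0)
Op 6: place BR@(3,0)
Op 7: place BN@(3,3)
Per-piece attacks for W:
  WB@(0,0): attacks (1,1) (2,2) (3,3) [ray(1,1) blocked at (3,3)]
  WN@(4,0): attacks (3,2) (2,1)
Union (5 distinct): (1,1) (2,1) (2,2) (3,2) (3,3)

Answer: 5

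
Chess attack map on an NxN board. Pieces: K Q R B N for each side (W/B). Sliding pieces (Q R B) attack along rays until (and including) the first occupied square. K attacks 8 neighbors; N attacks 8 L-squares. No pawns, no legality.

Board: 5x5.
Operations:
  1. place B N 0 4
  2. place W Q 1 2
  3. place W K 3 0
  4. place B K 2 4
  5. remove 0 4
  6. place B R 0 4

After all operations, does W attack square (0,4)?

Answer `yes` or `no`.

Op 1: place BN@(0,4)
Op 2: place WQ@(1,2)
Op 3: place WK@(3,0)
Op 4: place BK@(2,4)
Op 5: remove (0,4)
Op 6: place BR@(0,4)
Per-piece attacks for W:
  WQ@(1,2): attacks (1,3) (1,4) (1,1) (1,0) (2,2) (3,2) (4,2) (0,2) (2,3) (3,4) (2,1) (3,0) (0,3) (0,1) [ray(1,-1) blocked at (3,0)]
  WK@(3,0): attacks (3,1) (4,0) (2,0) (4,1) (2,1)
W attacks (0,4): no

Answer: no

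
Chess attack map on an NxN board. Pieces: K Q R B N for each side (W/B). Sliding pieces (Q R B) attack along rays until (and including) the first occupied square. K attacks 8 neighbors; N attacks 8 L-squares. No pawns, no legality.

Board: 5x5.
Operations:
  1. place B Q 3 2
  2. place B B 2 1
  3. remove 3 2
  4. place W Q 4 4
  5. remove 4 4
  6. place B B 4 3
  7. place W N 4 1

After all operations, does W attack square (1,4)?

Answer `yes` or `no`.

Answer: no

Derivation:
Op 1: place BQ@(3,2)
Op 2: place BB@(2,1)
Op 3: remove (3,2)
Op 4: place WQ@(4,4)
Op 5: remove (4,4)
Op 6: place BB@(4,3)
Op 7: place WN@(4,1)
Per-piece attacks for W:
  WN@(4,1): attacks (3,3) (2,2) (2,0)
W attacks (1,4): no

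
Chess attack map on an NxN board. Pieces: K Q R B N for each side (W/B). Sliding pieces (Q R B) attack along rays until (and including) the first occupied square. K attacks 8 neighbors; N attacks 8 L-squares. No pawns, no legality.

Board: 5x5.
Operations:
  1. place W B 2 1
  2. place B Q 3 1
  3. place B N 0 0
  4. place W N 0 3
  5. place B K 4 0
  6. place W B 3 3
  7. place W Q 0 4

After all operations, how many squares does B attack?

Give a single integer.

Answer: 13

Derivation:
Op 1: place WB@(2,1)
Op 2: place BQ@(3,1)
Op 3: place BN@(0,0)
Op 4: place WN@(0,3)
Op 5: place BK@(4,0)
Op 6: place WB@(3,3)
Op 7: place WQ@(0,4)
Per-piece attacks for B:
  BN@(0,0): attacks (1,2) (2,1)
  BQ@(3,1): attacks (3,2) (3,3) (3,0) (4,1) (2,1) (4,2) (4,0) (2,2) (1,3) (0,4) (2,0) [ray(0,1) blocked at (3,3); ray(-1,0) blocked at (2,1); ray(1,-1) blocked at (4,0); ray(-1,1) blocked at (0,4)]
  BK@(4,0): attacks (4,1) (3,0) (3,1)
Union (13 distinct): (0,4) (1,2) (1,3) (2,0) (2,1) (2,2) (3,0) (3,1) (3,2) (3,3) (4,0) (4,1) (4,2)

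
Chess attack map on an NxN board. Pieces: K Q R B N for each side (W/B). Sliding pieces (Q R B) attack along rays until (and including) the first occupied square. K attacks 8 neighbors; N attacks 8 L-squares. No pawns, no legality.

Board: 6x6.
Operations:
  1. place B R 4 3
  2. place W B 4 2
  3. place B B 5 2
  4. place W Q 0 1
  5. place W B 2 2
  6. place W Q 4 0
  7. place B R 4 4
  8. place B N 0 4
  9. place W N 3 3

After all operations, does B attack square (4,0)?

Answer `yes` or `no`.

Op 1: place BR@(4,3)
Op 2: place WB@(4,2)
Op 3: place BB@(5,2)
Op 4: place WQ@(0,1)
Op 5: place WB@(2,2)
Op 6: place WQ@(4,0)
Op 7: place BR@(4,4)
Op 8: place BN@(0,4)
Op 9: place WN@(3,3)
Per-piece attacks for B:
  BN@(0,4): attacks (2,5) (1,2) (2,3)
  BR@(4,3): attacks (4,4) (4,2) (5,3) (3,3) [ray(0,1) blocked at (4,4); ray(0,-1) blocked at (4,2); ray(-1,0) blocked at (3,3)]
  BR@(4,4): attacks (4,5) (4,3) (5,4) (3,4) (2,4) (1,4) (0,4) [ray(0,-1) blocked at (4,3); ray(-1,0) blocked at (0,4)]
  BB@(5,2): attacks (4,3) (4,1) (3,0) [ray(-1,1) blocked at (4,3)]
B attacks (4,0): no

Answer: no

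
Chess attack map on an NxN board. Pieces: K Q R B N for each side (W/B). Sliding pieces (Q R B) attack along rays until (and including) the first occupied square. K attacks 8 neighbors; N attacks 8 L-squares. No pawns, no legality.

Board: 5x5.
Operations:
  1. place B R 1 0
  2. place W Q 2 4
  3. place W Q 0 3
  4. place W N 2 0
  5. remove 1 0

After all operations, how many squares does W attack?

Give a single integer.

Op 1: place BR@(1,0)
Op 2: place WQ@(2,4)
Op 3: place WQ@(0,3)
Op 4: place WN@(2,0)
Op 5: remove (1,0)
Per-piece attacks for W:
  WQ@(0,3): attacks (0,4) (0,2) (0,1) (0,0) (1,3) (2,3) (3,3) (4,3) (1,4) (1,2) (2,1) (3,0)
  WN@(2,0): attacks (3,2) (4,1) (1,2) (0,1)
  WQ@(2,4): attacks (2,3) (2,2) (2,1) (2,0) (3,4) (4,4) (1,4) (0,4) (3,3) (4,2) (1,3) (0,2) [ray(0,-1) blocked at (2,0)]
Union (19 distinct): (0,0) (0,1) (0,2) (0,4) (1,2) (1,3) (1,4) (2,0) (2,1) (2,2) (2,3) (3,0) (3,2) (3,3) (3,4) (4,1) (4,2) (4,3) (4,4)

Answer: 19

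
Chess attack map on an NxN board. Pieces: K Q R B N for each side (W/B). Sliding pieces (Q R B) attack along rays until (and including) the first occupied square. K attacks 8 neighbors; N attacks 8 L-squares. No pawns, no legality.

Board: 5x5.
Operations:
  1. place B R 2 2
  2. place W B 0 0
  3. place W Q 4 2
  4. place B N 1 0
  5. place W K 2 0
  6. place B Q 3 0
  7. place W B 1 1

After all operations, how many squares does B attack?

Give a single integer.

Answer: 15

Derivation:
Op 1: place BR@(2,2)
Op 2: place WB@(0,0)
Op 3: place WQ@(4,2)
Op 4: place BN@(1,0)
Op 5: place WK@(2,0)
Op 6: place BQ@(3,0)
Op 7: place WB@(1,1)
Per-piece attacks for B:
  BN@(1,0): attacks (2,2) (3,1) (0,2)
  BR@(2,2): attacks (2,3) (2,4) (2,1) (2,0) (3,2) (4,2) (1,2) (0,2) [ray(0,-1) blocked at (2,0); ray(1,0) blocked at (4,2)]
  BQ@(3,0): attacks (3,1) (3,2) (3,3) (3,4) (4,0) (2,0) (4,1) (2,1) (1,2) (0,3) [ray(-1,0) blocked at (2,0)]
Union (15 distinct): (0,2) (0,3) (1,2) (2,0) (2,1) (2,2) (2,3) (2,4) (3,1) (3,2) (3,3) (3,4) (4,0) (4,1) (4,2)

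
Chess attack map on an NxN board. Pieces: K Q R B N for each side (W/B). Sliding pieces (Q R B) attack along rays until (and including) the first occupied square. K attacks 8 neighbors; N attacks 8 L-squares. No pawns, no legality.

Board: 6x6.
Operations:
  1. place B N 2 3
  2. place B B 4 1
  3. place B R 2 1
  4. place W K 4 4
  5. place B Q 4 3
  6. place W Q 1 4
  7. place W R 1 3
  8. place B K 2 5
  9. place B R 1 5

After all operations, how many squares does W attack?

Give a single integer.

Answer: 21

Derivation:
Op 1: place BN@(2,3)
Op 2: place BB@(4,1)
Op 3: place BR@(2,1)
Op 4: place WK@(4,4)
Op 5: place BQ@(4,3)
Op 6: place WQ@(1,4)
Op 7: place WR@(1,3)
Op 8: place BK@(2,5)
Op 9: place BR@(1,5)
Per-piece attacks for W:
  WR@(1,3): attacks (1,4) (1,2) (1,1) (1,0) (2,3) (0,3) [ray(0,1) blocked at (1,4); ray(1,0) blocked at (2,3)]
  WQ@(1,4): attacks (1,5) (1,3) (2,4) (3,4) (4,4) (0,4) (2,5) (2,3) (0,5) (0,3) [ray(0,1) blocked at (1,5); ray(0,-1) blocked at (1,3); ray(1,0) blocked at (4,4); ray(1,1) blocked at (2,5); ray(1,-1) blocked at (2,3)]
  WK@(4,4): attacks (4,5) (4,3) (5,4) (3,4) (5,5) (5,3) (3,5) (3,3)
Union (21 distinct): (0,3) (0,4) (0,5) (1,0) (1,1) (1,2) (1,3) (1,4) (1,5) (2,3) (2,4) (2,5) (3,3) (3,4) (3,5) (4,3) (4,4) (4,5) (5,3) (5,4) (5,5)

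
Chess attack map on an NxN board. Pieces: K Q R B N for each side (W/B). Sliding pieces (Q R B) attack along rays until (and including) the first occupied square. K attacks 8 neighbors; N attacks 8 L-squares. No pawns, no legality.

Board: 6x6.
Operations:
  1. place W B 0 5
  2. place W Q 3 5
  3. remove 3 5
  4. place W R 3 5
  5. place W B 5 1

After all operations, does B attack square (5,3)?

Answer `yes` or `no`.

Answer: no

Derivation:
Op 1: place WB@(0,5)
Op 2: place WQ@(3,5)
Op 3: remove (3,5)
Op 4: place WR@(3,5)
Op 5: place WB@(5,1)
Per-piece attacks for B:
B attacks (5,3): no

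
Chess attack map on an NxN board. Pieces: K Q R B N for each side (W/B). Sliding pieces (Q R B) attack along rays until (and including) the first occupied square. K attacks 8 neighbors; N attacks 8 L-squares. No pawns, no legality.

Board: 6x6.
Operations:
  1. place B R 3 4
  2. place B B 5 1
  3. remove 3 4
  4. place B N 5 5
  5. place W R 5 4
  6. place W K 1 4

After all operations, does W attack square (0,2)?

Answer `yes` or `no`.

Op 1: place BR@(3,4)
Op 2: place BB@(5,1)
Op 3: remove (3,4)
Op 4: place BN@(5,5)
Op 5: place WR@(5,4)
Op 6: place WK@(1,4)
Per-piece attacks for W:
  WK@(1,4): attacks (1,5) (1,3) (2,4) (0,4) (2,5) (2,3) (0,5) (0,3)
  WR@(5,4): attacks (5,5) (5,3) (5,2) (5,1) (4,4) (3,4) (2,4) (1,4) [ray(0,1) blocked at (5,5); ray(0,-1) blocked at (5,1); ray(-1,0) blocked at (1,4)]
W attacks (0,2): no

Answer: no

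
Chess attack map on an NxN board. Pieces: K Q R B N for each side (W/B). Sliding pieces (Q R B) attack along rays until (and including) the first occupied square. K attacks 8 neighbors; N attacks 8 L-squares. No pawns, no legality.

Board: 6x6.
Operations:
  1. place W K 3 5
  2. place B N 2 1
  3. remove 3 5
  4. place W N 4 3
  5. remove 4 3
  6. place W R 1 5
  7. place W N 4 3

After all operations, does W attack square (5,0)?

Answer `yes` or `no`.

Op 1: place WK@(3,5)
Op 2: place BN@(2,1)
Op 3: remove (3,5)
Op 4: place WN@(4,3)
Op 5: remove (4,3)
Op 6: place WR@(1,5)
Op 7: place WN@(4,3)
Per-piece attacks for W:
  WR@(1,5): attacks (1,4) (1,3) (1,2) (1,1) (1,0) (2,5) (3,5) (4,5) (5,5) (0,5)
  WN@(4,3): attacks (5,5) (3,5) (2,4) (5,1) (3,1) (2,2)
W attacks (5,0): no

Answer: no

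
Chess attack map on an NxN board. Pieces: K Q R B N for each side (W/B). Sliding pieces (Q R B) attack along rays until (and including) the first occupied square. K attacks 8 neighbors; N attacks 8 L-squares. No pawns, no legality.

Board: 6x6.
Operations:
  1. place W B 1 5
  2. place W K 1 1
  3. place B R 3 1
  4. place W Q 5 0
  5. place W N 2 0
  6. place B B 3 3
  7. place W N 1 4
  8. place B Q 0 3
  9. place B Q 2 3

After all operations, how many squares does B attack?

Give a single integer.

Answer: 28

Derivation:
Op 1: place WB@(1,5)
Op 2: place WK@(1,1)
Op 3: place BR@(3,1)
Op 4: place WQ@(5,0)
Op 5: place WN@(2,0)
Op 6: place BB@(3,3)
Op 7: place WN@(1,4)
Op 8: place BQ@(0,3)
Op 9: place BQ@(2,3)
Per-piece attacks for B:
  BQ@(0,3): attacks (0,4) (0,5) (0,2) (0,1) (0,0) (1,3) (2,3) (1,4) (1,2) (2,1) (3,0) [ray(1,0) blocked at (2,3); ray(1,1) blocked at (1,4)]
  BQ@(2,3): attacks (2,4) (2,5) (2,2) (2,1) (2,0) (3,3) (1,3) (0,3) (3,4) (4,5) (3,2) (4,1) (5,0) (1,4) (1,2) (0,1) [ray(0,-1) blocked at (2,0); ray(1,0) blocked at (3,3); ray(-1,0) blocked at (0,3); ray(1,-1) blocked at (5,0); ray(-1,1) blocked at (1,4)]
  BR@(3,1): attacks (3,2) (3,3) (3,0) (4,1) (5,1) (2,1) (1,1) [ray(0,1) blocked at (3,3); ray(-1,0) blocked at (1,1)]
  BB@(3,3): attacks (4,4) (5,5) (4,2) (5,1) (2,4) (1,5) (2,2) (1,1) [ray(-1,1) blocked at (1,5); ray(-1,-1) blocked at (1,1)]
Union (28 distinct): (0,0) (0,1) (0,2) (0,3) (0,4) (0,5) (1,1) (1,2) (1,3) (1,4) (1,5) (2,0) (2,1) (2,2) (2,3) (2,4) (2,5) (3,0) (3,2) (3,3) (3,4) (4,1) (4,2) (4,4) (4,5) (5,0) (5,1) (5,5)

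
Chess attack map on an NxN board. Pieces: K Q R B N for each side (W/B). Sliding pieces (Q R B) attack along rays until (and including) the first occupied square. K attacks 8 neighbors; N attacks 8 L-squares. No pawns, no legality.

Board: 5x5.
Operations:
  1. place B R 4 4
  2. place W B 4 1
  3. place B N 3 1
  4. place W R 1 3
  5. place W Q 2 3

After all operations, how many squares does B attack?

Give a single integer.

Answer: 10

Derivation:
Op 1: place BR@(4,4)
Op 2: place WB@(4,1)
Op 3: place BN@(3,1)
Op 4: place WR@(1,3)
Op 5: place WQ@(2,3)
Per-piece attacks for B:
  BN@(3,1): attacks (4,3) (2,3) (1,2) (1,0)
  BR@(4,4): attacks (4,3) (4,2) (4,1) (3,4) (2,4) (1,4) (0,4) [ray(0,-1) blocked at (4,1)]
Union (10 distinct): (0,4) (1,0) (1,2) (1,4) (2,3) (2,4) (3,4) (4,1) (4,2) (4,3)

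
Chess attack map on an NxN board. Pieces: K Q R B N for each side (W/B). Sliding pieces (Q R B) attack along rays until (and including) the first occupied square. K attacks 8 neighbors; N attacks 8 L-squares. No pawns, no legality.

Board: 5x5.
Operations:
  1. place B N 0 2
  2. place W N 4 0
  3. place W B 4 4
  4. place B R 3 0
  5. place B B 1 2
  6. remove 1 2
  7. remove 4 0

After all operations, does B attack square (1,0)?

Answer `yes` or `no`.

Answer: yes

Derivation:
Op 1: place BN@(0,2)
Op 2: place WN@(4,0)
Op 3: place WB@(4,4)
Op 4: place BR@(3,0)
Op 5: place BB@(1,2)
Op 6: remove (1,2)
Op 7: remove (4,0)
Per-piece attacks for B:
  BN@(0,2): attacks (1,4) (2,3) (1,0) (2,1)
  BR@(3,0): attacks (3,1) (3,2) (3,3) (3,4) (4,0) (2,0) (1,0) (0,0)
B attacks (1,0): yes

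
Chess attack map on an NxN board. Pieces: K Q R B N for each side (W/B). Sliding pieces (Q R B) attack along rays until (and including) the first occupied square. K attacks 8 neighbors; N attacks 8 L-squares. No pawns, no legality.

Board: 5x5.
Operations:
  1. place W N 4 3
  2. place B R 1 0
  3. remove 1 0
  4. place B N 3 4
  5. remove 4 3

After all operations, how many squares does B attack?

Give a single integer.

Answer: 3

Derivation:
Op 1: place WN@(4,3)
Op 2: place BR@(1,0)
Op 3: remove (1,0)
Op 4: place BN@(3,4)
Op 5: remove (4,3)
Per-piece attacks for B:
  BN@(3,4): attacks (4,2) (2,2) (1,3)
Union (3 distinct): (1,3) (2,2) (4,2)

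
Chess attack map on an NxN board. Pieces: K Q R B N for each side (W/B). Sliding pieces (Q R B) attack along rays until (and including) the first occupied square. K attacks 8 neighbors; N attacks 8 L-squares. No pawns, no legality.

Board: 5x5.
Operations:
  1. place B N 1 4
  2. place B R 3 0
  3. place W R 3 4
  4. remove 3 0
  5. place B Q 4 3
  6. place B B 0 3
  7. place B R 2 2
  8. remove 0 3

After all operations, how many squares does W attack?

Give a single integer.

Op 1: place BN@(1,4)
Op 2: place BR@(3,0)
Op 3: place WR@(3,4)
Op 4: remove (3,0)
Op 5: place BQ@(4,3)
Op 6: place BB@(0,3)
Op 7: place BR@(2,2)
Op 8: remove (0,3)
Per-piece attacks for W:
  WR@(3,4): attacks (3,3) (3,2) (3,1) (3,0) (4,4) (2,4) (1,4) [ray(-1,0) blocked at (1,4)]
Union (7 distinct): (1,4) (2,4) (3,0) (3,1) (3,2) (3,3) (4,4)

Answer: 7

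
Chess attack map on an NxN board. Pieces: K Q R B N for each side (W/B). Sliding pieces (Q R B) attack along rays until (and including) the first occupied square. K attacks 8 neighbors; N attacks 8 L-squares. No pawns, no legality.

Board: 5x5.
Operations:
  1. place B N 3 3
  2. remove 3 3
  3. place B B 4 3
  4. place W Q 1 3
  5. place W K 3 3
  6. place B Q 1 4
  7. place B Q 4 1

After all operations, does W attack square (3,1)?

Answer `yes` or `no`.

Op 1: place BN@(3,3)
Op 2: remove (3,3)
Op 3: place BB@(4,3)
Op 4: place WQ@(1,3)
Op 5: place WK@(3,3)
Op 6: place BQ@(1,4)
Op 7: place BQ@(4,1)
Per-piece attacks for W:
  WQ@(1,3): attacks (1,4) (1,2) (1,1) (1,0) (2,3) (3,3) (0,3) (2,4) (2,2) (3,1) (4,0) (0,4) (0,2) [ray(0,1) blocked at (1,4); ray(1,0) blocked at (3,3)]
  WK@(3,3): attacks (3,4) (3,2) (4,3) (2,3) (4,4) (4,2) (2,4) (2,2)
W attacks (3,1): yes

Answer: yes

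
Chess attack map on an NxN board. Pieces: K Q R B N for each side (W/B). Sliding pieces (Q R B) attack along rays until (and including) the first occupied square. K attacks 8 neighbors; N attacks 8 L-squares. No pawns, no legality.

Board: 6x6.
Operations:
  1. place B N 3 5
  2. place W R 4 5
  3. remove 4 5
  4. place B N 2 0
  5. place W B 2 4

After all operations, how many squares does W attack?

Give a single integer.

Op 1: place BN@(3,5)
Op 2: place WR@(4,5)
Op 3: remove (4,5)
Op 4: place BN@(2,0)
Op 5: place WB@(2,4)
Per-piece attacks for W:
  WB@(2,4): attacks (3,5) (3,3) (4,2) (5,1) (1,5) (1,3) (0,2) [ray(1,1) blocked at (3,5)]
Union (7 distinct): (0,2) (1,3) (1,5) (3,3) (3,5) (4,2) (5,1)

Answer: 7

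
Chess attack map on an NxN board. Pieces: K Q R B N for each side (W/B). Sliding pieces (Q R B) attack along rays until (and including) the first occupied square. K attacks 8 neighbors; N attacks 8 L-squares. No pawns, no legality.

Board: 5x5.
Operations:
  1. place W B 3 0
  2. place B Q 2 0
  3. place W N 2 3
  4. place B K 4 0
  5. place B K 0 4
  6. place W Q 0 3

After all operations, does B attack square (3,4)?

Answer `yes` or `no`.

Op 1: place WB@(3,0)
Op 2: place BQ@(2,0)
Op 3: place WN@(2,3)
Op 4: place BK@(4,0)
Op 5: place BK@(0,4)
Op 6: place WQ@(0,3)
Per-piece attacks for B:
  BK@(0,4): attacks (0,3) (1,4) (1,3)
  BQ@(2,0): attacks (2,1) (2,2) (2,3) (3,0) (1,0) (0,0) (3,1) (4,2) (1,1) (0,2) [ray(0,1) blocked at (2,3); ray(1,0) blocked at (3,0)]
  BK@(4,0): attacks (4,1) (3,0) (3,1)
B attacks (3,4): no

Answer: no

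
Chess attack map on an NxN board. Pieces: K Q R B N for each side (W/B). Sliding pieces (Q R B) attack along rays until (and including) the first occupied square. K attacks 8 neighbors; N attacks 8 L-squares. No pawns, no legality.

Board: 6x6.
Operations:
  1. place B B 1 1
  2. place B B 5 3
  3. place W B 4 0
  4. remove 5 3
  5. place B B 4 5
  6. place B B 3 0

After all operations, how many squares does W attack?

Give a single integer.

Answer: 5

Derivation:
Op 1: place BB@(1,1)
Op 2: place BB@(5,3)
Op 3: place WB@(4,0)
Op 4: remove (5,3)
Op 5: place BB@(4,5)
Op 6: place BB@(3,0)
Per-piece attacks for W:
  WB@(4,0): attacks (5,1) (3,1) (2,2) (1,3) (0,4)
Union (5 distinct): (0,4) (1,3) (2,2) (3,1) (5,1)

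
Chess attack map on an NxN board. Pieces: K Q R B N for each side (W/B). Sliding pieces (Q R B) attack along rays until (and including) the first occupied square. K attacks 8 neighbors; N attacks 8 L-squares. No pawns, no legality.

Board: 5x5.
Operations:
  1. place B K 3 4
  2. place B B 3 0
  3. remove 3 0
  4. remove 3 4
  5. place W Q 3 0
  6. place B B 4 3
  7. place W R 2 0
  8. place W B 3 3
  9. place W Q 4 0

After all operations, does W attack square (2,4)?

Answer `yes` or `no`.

Answer: yes

Derivation:
Op 1: place BK@(3,4)
Op 2: place BB@(3,0)
Op 3: remove (3,0)
Op 4: remove (3,4)
Op 5: place WQ@(3,0)
Op 6: place BB@(4,3)
Op 7: place WR@(2,0)
Op 8: place WB@(3,3)
Op 9: place WQ@(4,0)
Per-piece attacks for W:
  WR@(2,0): attacks (2,1) (2,2) (2,3) (2,4) (3,0) (1,0) (0,0) [ray(1,0) blocked at (3,0)]
  WQ@(3,0): attacks (3,1) (3,2) (3,3) (4,0) (2,0) (4,1) (2,1) (1,2) (0,3) [ray(0,1) blocked at (3,3); ray(1,0) blocked at (4,0); ray(-1,0) blocked at (2,0)]
  WB@(3,3): attacks (4,4) (4,2) (2,4) (2,2) (1,1) (0,0)
  WQ@(4,0): attacks (4,1) (4,2) (4,3) (3,0) (3,1) (2,2) (1,3) (0,4) [ray(0,1) blocked at (4,3); ray(-1,0) blocked at (3,0)]
W attacks (2,4): yes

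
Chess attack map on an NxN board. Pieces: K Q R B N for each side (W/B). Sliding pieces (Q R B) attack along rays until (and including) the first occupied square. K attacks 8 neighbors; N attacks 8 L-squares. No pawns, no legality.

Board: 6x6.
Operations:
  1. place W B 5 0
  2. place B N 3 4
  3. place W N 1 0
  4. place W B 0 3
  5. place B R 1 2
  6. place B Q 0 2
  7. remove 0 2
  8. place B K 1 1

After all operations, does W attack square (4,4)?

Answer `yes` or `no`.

Op 1: place WB@(5,0)
Op 2: place BN@(3,4)
Op 3: place WN@(1,0)
Op 4: place WB@(0,3)
Op 5: place BR@(1,2)
Op 6: place BQ@(0,2)
Op 7: remove (0,2)
Op 8: place BK@(1,1)
Per-piece attacks for W:
  WB@(0,3): attacks (1,4) (2,5) (1,2) [ray(1,-1) blocked at (1,2)]
  WN@(1,0): attacks (2,2) (3,1) (0,2)
  WB@(5,0): attacks (4,1) (3,2) (2,3) (1,4) (0,5)
W attacks (4,4): no

Answer: no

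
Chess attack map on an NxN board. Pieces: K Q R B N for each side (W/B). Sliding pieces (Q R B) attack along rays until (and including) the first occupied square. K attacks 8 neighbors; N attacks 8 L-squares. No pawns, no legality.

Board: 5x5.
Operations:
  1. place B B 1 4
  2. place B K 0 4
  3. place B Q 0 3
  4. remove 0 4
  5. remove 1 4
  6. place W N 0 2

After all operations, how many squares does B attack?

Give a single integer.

Answer: 10

Derivation:
Op 1: place BB@(1,4)
Op 2: place BK@(0,4)
Op 3: place BQ@(0,3)
Op 4: remove (0,4)
Op 5: remove (1,4)
Op 6: place WN@(0,2)
Per-piece attacks for B:
  BQ@(0,3): attacks (0,4) (0,2) (1,3) (2,3) (3,3) (4,3) (1,4) (1,2) (2,1) (3,0) [ray(0,-1) blocked at (0,2)]
Union (10 distinct): (0,2) (0,4) (1,2) (1,3) (1,4) (2,1) (2,3) (3,0) (3,3) (4,3)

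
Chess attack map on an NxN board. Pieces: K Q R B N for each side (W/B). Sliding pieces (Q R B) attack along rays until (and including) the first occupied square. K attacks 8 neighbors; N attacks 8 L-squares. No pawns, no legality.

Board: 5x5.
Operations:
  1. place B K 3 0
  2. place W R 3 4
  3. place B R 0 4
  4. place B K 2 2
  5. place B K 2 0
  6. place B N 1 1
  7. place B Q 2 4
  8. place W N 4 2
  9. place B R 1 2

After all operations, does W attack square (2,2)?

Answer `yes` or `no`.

Answer: no

Derivation:
Op 1: place BK@(3,0)
Op 2: place WR@(3,4)
Op 3: place BR@(0,4)
Op 4: place BK@(2,2)
Op 5: place BK@(2,0)
Op 6: place BN@(1,1)
Op 7: place BQ@(2,4)
Op 8: place WN@(4,2)
Op 9: place BR@(1,2)
Per-piece attacks for W:
  WR@(3,4): attacks (3,3) (3,2) (3,1) (3,0) (4,4) (2,4) [ray(0,-1) blocked at (3,0); ray(-1,0) blocked at (2,4)]
  WN@(4,2): attacks (3,4) (2,3) (3,0) (2,1)
W attacks (2,2): no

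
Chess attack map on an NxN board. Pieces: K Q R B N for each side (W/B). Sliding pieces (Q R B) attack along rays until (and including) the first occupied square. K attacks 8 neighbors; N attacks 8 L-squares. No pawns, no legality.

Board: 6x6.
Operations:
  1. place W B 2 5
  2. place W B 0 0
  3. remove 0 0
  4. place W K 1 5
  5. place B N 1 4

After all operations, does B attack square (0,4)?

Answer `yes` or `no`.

Op 1: place WB@(2,5)
Op 2: place WB@(0,0)
Op 3: remove (0,0)
Op 4: place WK@(1,5)
Op 5: place BN@(1,4)
Per-piece attacks for B:
  BN@(1,4): attacks (3,5) (2,2) (3,3) (0,2)
B attacks (0,4): no

Answer: no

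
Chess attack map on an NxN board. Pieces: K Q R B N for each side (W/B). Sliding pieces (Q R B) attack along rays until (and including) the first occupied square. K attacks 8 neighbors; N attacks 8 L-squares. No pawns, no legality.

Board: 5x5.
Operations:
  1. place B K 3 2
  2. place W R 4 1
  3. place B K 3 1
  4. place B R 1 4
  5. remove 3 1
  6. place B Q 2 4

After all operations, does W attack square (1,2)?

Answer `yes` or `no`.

Op 1: place BK@(3,2)
Op 2: place WR@(4,1)
Op 3: place BK@(3,1)
Op 4: place BR@(1,4)
Op 5: remove (3,1)
Op 6: place BQ@(2,4)
Per-piece attacks for W:
  WR@(4,1): attacks (4,2) (4,3) (4,4) (4,0) (3,1) (2,1) (1,1) (0,1)
W attacks (1,2): no

Answer: no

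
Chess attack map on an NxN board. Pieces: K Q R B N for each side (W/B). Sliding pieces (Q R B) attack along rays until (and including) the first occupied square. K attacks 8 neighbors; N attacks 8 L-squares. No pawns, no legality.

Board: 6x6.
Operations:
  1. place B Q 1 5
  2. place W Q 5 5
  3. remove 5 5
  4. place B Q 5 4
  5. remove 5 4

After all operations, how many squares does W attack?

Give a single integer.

Op 1: place BQ@(1,5)
Op 2: place WQ@(5,5)
Op 3: remove (5,5)
Op 4: place BQ@(5,4)
Op 5: remove (5,4)
Per-piece attacks for W:
Union (0 distinct): (none)

Answer: 0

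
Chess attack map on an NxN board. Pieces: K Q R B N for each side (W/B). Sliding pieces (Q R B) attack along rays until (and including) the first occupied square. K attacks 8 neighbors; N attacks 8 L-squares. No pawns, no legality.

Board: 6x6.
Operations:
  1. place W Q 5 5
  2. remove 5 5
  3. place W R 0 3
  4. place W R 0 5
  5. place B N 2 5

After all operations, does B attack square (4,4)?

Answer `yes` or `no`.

Answer: yes

Derivation:
Op 1: place WQ@(5,5)
Op 2: remove (5,5)
Op 3: place WR@(0,3)
Op 4: place WR@(0,5)
Op 5: place BN@(2,5)
Per-piece attacks for B:
  BN@(2,5): attacks (3,3) (4,4) (1,3) (0,4)
B attacks (4,4): yes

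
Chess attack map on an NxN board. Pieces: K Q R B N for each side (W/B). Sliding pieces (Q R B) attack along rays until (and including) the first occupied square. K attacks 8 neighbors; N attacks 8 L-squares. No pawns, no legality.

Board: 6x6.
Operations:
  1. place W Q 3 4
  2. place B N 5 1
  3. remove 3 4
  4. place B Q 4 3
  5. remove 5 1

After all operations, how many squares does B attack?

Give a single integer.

Answer: 17

Derivation:
Op 1: place WQ@(3,4)
Op 2: place BN@(5,1)
Op 3: remove (3,4)
Op 4: place BQ@(4,3)
Op 5: remove (5,1)
Per-piece attacks for B:
  BQ@(4,3): attacks (4,4) (4,5) (4,2) (4,1) (4,0) (5,3) (3,3) (2,3) (1,3) (0,3) (5,4) (5,2) (3,4) (2,5) (3,2) (2,1) (1,0)
Union (17 distinct): (0,3) (1,0) (1,3) (2,1) (2,3) (2,5) (3,2) (3,3) (3,4) (4,0) (4,1) (4,2) (4,4) (4,5) (5,2) (5,3) (5,4)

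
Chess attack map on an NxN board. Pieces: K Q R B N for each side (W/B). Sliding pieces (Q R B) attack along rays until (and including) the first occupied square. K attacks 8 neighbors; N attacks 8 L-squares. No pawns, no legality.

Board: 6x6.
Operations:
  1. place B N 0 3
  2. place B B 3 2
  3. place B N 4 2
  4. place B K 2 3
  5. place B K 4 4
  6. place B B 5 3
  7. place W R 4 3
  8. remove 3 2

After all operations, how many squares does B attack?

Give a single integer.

Answer: 22

Derivation:
Op 1: place BN@(0,3)
Op 2: place BB@(3,2)
Op 3: place BN@(4,2)
Op 4: place BK@(2,3)
Op 5: place BK@(4,4)
Op 6: place BB@(5,3)
Op 7: place WR@(4,3)
Op 8: remove (3,2)
Per-piece attacks for B:
  BN@(0,3): attacks (1,5) (2,4) (1,1) (2,2)
  BK@(2,3): attacks (2,4) (2,2) (3,3) (1,3) (3,4) (3,2) (1,4) (1,2)
  BN@(4,2): attacks (5,4) (3,4) (2,3) (5,0) (3,0) (2,1)
  BK@(4,4): attacks (4,5) (4,3) (5,4) (3,4) (5,5) (5,3) (3,5) (3,3)
  BB@(5,3): attacks (4,4) (4,2) [ray(-1,1) blocked at (4,4); ray(-1,-1) blocked at (4,2)]
Union (22 distinct): (1,1) (1,2) (1,3) (1,4) (1,5) (2,1) (2,2) (2,3) (2,4) (3,0) (3,2) (3,3) (3,4) (3,5) (4,2) (4,3) (4,4) (4,5) (5,0) (5,3) (5,4) (5,5)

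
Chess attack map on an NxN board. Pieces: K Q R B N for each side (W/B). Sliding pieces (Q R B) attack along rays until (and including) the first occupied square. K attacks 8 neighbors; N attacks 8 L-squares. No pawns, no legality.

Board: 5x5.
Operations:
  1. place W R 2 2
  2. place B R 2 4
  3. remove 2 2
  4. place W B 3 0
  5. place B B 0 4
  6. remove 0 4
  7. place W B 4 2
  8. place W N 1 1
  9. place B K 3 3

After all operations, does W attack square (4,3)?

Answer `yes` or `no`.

Op 1: place WR@(2,2)
Op 2: place BR@(2,4)
Op 3: remove (2,2)
Op 4: place WB@(3,0)
Op 5: place BB@(0,4)
Op 6: remove (0,4)
Op 7: place WB@(4,2)
Op 8: place WN@(1,1)
Op 9: place BK@(3,3)
Per-piece attacks for W:
  WN@(1,1): attacks (2,3) (3,2) (0,3) (3,0)
  WB@(3,0): attacks (4,1) (2,1) (1,2) (0,3)
  WB@(4,2): attacks (3,3) (3,1) (2,0) [ray(-1,1) blocked at (3,3)]
W attacks (4,3): no

Answer: no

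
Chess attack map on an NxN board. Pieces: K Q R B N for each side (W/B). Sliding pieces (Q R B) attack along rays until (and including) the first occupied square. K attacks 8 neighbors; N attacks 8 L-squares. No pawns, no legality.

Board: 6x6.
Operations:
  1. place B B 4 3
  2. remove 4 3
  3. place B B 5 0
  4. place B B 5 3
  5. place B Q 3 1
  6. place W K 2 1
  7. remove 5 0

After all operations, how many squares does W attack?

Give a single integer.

Answer: 8

Derivation:
Op 1: place BB@(4,3)
Op 2: remove (4,3)
Op 3: place BB@(5,0)
Op 4: place BB@(5,3)
Op 5: place BQ@(3,1)
Op 6: place WK@(2,1)
Op 7: remove (5,0)
Per-piece attacks for W:
  WK@(2,1): attacks (2,2) (2,0) (3,1) (1,1) (3,2) (3,0) (1,2) (1,0)
Union (8 distinct): (1,0) (1,1) (1,2) (2,0) (2,2) (3,0) (3,1) (3,2)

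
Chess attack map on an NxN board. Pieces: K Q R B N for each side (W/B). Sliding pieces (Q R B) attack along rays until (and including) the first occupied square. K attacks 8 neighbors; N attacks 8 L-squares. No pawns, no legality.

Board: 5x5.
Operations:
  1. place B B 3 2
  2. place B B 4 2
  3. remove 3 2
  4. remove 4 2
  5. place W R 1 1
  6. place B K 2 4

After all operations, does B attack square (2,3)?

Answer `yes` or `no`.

Op 1: place BB@(3,2)
Op 2: place BB@(4,2)
Op 3: remove (3,2)
Op 4: remove (4,2)
Op 5: place WR@(1,1)
Op 6: place BK@(2,4)
Per-piece attacks for B:
  BK@(2,4): attacks (2,3) (3,4) (1,4) (3,3) (1,3)
B attacks (2,3): yes

Answer: yes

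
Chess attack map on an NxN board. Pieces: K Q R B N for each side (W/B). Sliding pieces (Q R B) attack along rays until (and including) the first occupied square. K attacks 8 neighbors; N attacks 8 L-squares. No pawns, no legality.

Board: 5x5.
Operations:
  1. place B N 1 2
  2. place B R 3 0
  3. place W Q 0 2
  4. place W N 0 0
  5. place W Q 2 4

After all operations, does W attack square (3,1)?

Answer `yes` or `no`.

Op 1: place BN@(1,2)
Op 2: place BR@(3,0)
Op 3: place WQ@(0,2)
Op 4: place WN@(0,0)
Op 5: place WQ@(2,4)
Per-piece attacks for W:
  WN@(0,0): attacks (1,2) (2,1)
  WQ@(0,2): attacks (0,3) (0,4) (0,1) (0,0) (1,2) (1,3) (2,4) (1,1) (2,0) [ray(0,-1) blocked at (0,0); ray(1,0) blocked at (1,2); ray(1,1) blocked at (2,4)]
  WQ@(2,4): attacks (2,3) (2,2) (2,1) (2,0) (3,4) (4,4) (1,4) (0,4) (3,3) (4,2) (1,3) (0,2) [ray(-1,-1) blocked at (0,2)]
W attacks (3,1): no

Answer: no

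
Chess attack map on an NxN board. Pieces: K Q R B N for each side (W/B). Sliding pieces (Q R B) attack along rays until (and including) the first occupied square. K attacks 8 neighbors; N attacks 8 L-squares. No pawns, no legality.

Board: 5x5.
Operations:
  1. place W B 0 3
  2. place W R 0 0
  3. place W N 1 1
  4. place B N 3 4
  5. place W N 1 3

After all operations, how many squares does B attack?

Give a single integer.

Op 1: place WB@(0,3)
Op 2: place WR@(0,0)
Op 3: place WN@(1,1)
Op 4: place BN@(3,4)
Op 5: place WN@(1,3)
Per-piece attacks for B:
  BN@(3,4): attacks (4,2) (2,2) (1,3)
Union (3 distinct): (1,3) (2,2) (4,2)

Answer: 3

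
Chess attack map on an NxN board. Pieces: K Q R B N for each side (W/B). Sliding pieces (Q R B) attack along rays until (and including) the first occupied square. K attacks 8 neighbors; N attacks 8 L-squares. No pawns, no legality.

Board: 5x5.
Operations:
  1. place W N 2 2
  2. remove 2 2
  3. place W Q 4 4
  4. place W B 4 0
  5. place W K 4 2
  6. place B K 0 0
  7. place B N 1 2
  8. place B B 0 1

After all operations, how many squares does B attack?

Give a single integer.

Op 1: place WN@(2,2)
Op 2: remove (2,2)
Op 3: place WQ@(4,4)
Op 4: place WB@(4,0)
Op 5: place WK@(4,2)
Op 6: place BK@(0,0)
Op 7: place BN@(1,2)
Op 8: place BB@(0,1)
Per-piece attacks for B:
  BK@(0,0): attacks (0,1) (1,0) (1,1)
  BB@(0,1): attacks (1,2) (1,0) [ray(1,1) blocked at (1,2)]
  BN@(1,2): attacks (2,4) (3,3) (0,4) (2,0) (3,1) (0,0)
Union (10 distinct): (0,0) (0,1) (0,4) (1,0) (1,1) (1,2) (2,0) (2,4) (3,1) (3,3)

Answer: 10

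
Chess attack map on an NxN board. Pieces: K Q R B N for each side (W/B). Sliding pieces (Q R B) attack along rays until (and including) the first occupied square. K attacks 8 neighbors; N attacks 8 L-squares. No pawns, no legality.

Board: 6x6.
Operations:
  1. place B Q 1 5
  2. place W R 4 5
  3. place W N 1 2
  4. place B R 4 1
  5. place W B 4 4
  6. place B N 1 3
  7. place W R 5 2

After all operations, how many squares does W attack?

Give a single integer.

Op 1: place BQ@(1,5)
Op 2: place WR@(4,5)
Op 3: place WN@(1,2)
Op 4: place BR@(4,1)
Op 5: place WB@(4,4)
Op 6: place BN@(1,3)
Op 7: place WR@(5,2)
Per-piece attacks for W:
  WN@(1,2): attacks (2,4) (3,3) (0,4) (2,0) (3,1) (0,0)
  WB@(4,4): attacks (5,5) (5,3) (3,5) (3,3) (2,2) (1,1) (0,0)
  WR@(4,5): attacks (4,4) (5,5) (3,5) (2,5) (1,5) [ray(0,-1) blocked at (4,4); ray(-1,0) blocked at (1,5)]
  WR@(5,2): attacks (5,3) (5,4) (5,5) (5,1) (5,0) (4,2) (3,2) (2,2) (1,2) [ray(-1,0) blocked at (1,2)]
Union (20 distinct): (0,0) (0,4) (1,1) (1,2) (1,5) (2,0) (2,2) (2,4) (2,5) (3,1) (3,2) (3,3) (3,5) (4,2) (4,4) (5,0) (5,1) (5,3) (5,4) (5,5)

Answer: 20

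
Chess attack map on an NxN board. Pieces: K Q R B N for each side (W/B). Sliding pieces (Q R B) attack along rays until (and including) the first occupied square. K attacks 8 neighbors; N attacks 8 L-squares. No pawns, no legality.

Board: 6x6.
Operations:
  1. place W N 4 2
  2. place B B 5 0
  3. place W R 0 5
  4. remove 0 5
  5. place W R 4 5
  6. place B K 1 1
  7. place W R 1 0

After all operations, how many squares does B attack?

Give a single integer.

Answer: 13

Derivation:
Op 1: place WN@(4,2)
Op 2: place BB@(5,0)
Op 3: place WR@(0,5)
Op 4: remove (0,5)
Op 5: place WR@(4,5)
Op 6: place BK@(1,1)
Op 7: place WR@(1,0)
Per-piece attacks for B:
  BK@(1,1): attacks (1,2) (1,0) (2,1) (0,1) (2,2) (2,0) (0,2) (0,0)
  BB@(5,0): attacks (4,1) (3,2) (2,3) (1,4) (0,5)
Union (13 distinct): (0,0) (0,1) (0,2) (0,5) (1,0) (1,2) (1,4) (2,0) (2,1) (2,2) (2,3) (3,2) (4,1)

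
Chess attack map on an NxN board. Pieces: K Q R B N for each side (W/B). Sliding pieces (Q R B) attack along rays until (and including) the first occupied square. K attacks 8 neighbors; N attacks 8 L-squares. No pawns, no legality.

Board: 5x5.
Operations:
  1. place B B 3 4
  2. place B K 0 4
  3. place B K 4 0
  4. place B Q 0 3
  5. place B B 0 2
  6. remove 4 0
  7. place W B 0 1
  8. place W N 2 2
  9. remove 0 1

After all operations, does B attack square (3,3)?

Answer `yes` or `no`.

Op 1: place BB@(3,4)
Op 2: place BK@(0,4)
Op 3: place BK@(4,0)
Op 4: place BQ@(0,3)
Op 5: place BB@(0,2)
Op 6: remove (4,0)
Op 7: place WB@(0,1)
Op 8: place WN@(2,2)
Op 9: remove (0,1)
Per-piece attacks for B:
  BB@(0,2): attacks (1,3) (2,4) (1,1) (2,0)
  BQ@(0,3): attacks (0,4) (0,2) (1,3) (2,3) (3,3) (4,3) (1,4) (1,2) (2,1) (3,0) [ray(0,1) blocked at (0,4); ray(0,-1) blocked at (0,2)]
  BK@(0,4): attacks (0,3) (1,4) (1,3)
  BB@(3,4): attacks (4,3) (2,3) (1,2) (0,1)
B attacks (3,3): yes

Answer: yes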